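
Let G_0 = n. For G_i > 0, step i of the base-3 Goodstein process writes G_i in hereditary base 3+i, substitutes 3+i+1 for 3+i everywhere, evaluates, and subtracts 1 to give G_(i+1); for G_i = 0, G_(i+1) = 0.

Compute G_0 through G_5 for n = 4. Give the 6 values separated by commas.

i=0: 4 = 3 + 1 (b=3); 3→4: 4 + 1 = 5; 5−1 = 4
i=1: 4 = 4 (b=4); 4→5: 5 = 5; 5−1 = 4
i=2: 4 = 4 (b=5); 5→6: 4 = 4; 4−1 = 3
i=3: 3 = 3 (b=6); 6→7: 3 = 3; 3−1 = 2
i=4: 2 = 2 (b=7); 7→8: 2 = 2; 2−1 = 1

4, 4, 4, 3, 2, 1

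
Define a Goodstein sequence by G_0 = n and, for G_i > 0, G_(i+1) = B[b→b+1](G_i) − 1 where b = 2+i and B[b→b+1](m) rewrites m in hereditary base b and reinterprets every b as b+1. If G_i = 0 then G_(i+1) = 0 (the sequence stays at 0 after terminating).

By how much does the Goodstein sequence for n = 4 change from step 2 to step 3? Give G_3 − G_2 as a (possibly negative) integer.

19

G_0 = 4. HB_2(4) = 2^2. Bump = 27. G_1 = 26.
G_1 = 26. HB_3(26) = 2·3^2 + 2·3 + 2. Bump = 42. G_2 = 41.
G_2 = 41. HB_4(41) = 2·4^2 + 2·4 + 1. Bump = 61. G_3 = 60.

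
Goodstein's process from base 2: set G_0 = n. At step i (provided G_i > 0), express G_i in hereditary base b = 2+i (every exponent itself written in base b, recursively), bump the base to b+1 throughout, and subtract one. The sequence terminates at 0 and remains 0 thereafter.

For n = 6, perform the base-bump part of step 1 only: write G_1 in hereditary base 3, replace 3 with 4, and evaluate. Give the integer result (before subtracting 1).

258

(0) 6|_2 = 2^2 + 2 ↦ 3^3 + 3|_3 = 30 ⇒ 29
(1) 29|_3 = 3^3 + 2 ↦ 4^4 + 2|_4 = 258 ⇒ 257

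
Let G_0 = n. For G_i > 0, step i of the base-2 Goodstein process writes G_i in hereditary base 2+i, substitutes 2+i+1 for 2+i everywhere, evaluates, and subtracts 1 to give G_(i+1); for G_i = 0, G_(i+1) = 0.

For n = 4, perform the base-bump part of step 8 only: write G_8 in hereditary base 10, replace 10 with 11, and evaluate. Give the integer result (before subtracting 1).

(0) 4|_2 = 2^2 ↦ 3^3|_3 = 27 ⇒ 26
(1) 26|_3 = 2·3^2 + 2·3 + 2 ↦ 2·4^2 + 2·4 + 2|_4 = 42 ⇒ 41
(2) 41|_4 = 2·4^2 + 2·4 + 1 ↦ 2·5^2 + 2·5 + 1|_5 = 61 ⇒ 60
(3) 60|_5 = 2·5^2 + 2·5 ↦ 2·6^2 + 2·6|_6 = 84 ⇒ 83
(4) 83|_6 = 2·6^2 + 6 + 5 ↦ 2·7^2 + 7 + 5|_7 = 110 ⇒ 109
(5) 109|_7 = 2·7^2 + 7 + 4 ↦ 2·8^2 + 8 + 4|_8 = 140 ⇒ 139
(6) 139|_8 = 2·8^2 + 8 + 3 ↦ 2·9^2 + 9 + 3|_9 = 174 ⇒ 173
(7) 173|_9 = 2·9^2 + 9 + 2 ↦ 2·10^2 + 10 + 2|_10 = 212 ⇒ 211
(8) 211|_10 = 2·10^2 + 10 + 1 ↦ 2·11^2 + 11 + 1|_11 = 254 ⇒ 253

254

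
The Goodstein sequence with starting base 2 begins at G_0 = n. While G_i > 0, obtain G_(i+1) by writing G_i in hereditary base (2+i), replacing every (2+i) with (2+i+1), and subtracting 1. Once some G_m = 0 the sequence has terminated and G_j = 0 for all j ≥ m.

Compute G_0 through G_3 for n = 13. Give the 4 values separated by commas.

13, 108, 1279, 16092

[0] 13 ≡ 2^(2 + 1) + 2^2 + 1 (base 2). Lift 3: 109. −1: 108.
[1] 108 ≡ 3^(3 + 1) + 3^3 (base 3). Lift 4: 1280. −1: 1279.
[2] 1279 ≡ 4^(4 + 1) + 3·4^3 + 3·4^2 + 3·4 + 3 (base 4). Lift 5: 16093. −1: 16092.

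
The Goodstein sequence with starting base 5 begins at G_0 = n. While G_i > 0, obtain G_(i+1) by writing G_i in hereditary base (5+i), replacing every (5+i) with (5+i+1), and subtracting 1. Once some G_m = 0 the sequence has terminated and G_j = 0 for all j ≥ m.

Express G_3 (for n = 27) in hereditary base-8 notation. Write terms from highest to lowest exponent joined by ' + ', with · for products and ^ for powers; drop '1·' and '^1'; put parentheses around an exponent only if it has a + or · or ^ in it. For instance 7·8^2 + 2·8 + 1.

G_0=27  [base 5] 5^2 + 2  →[5↦6]→  6^2 + 2 = 38  −1 ⇒ G_1=37
G_1=37  [base 6] 6^2 + 1  →[6↦7]→  7^2 + 1 = 50  −1 ⇒ G_2=49
G_2=49  [base 7] 7^2  →[7↦8]→  8^2 = 64  −1 ⇒ G_3=63
G_3=63  [base 8] 7·8 + 7  →[8↦9]→  7·9 + 7 = 70  −1 ⇒ G_4=69

7·8 + 7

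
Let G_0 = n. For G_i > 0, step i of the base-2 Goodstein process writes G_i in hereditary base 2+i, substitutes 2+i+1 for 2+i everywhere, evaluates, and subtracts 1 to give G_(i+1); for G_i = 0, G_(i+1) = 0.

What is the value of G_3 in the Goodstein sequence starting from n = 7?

3127

G_0=7  [base 2] 2^2 + 2 + 1  →[2↦3]→  3^3 + 3 + 1 = 31  −1 ⇒ G_1=30
G_1=30  [base 3] 3^3 + 3  →[3↦4]→  4^4 + 4 = 260  −1 ⇒ G_2=259
G_2=259  [base 4] 4^4 + 3  →[4↦5]→  5^5 + 3 = 3128  −1 ⇒ G_3=3127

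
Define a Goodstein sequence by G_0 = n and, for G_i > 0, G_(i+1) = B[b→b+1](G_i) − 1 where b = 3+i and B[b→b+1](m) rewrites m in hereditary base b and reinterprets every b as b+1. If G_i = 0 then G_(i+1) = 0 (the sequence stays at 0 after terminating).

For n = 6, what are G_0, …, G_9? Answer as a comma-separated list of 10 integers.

G_0 = 6. HB_3(6) = 2·3. Bump = 8. G_1 = 7.
G_1 = 7. HB_4(7) = 4 + 3. Bump = 8. G_2 = 7.
G_2 = 7. HB_5(7) = 5 + 2. Bump = 8. G_3 = 7.
G_3 = 7. HB_6(7) = 6 + 1. Bump = 8. G_4 = 7.
G_4 = 7. HB_7(7) = 7. Bump = 8. G_5 = 7.
G_5 = 7. HB_8(7) = 7. Bump = 7. G_6 = 6.
G_6 = 6. HB_9(6) = 6. Bump = 6. G_7 = 5.
G_7 = 5. HB_10(5) = 5. Bump = 5. G_8 = 4.
G_8 = 4. HB_11(4) = 4. Bump = 4. G_9 = 3.

6, 7, 7, 7, 7, 7, 6, 5, 4, 3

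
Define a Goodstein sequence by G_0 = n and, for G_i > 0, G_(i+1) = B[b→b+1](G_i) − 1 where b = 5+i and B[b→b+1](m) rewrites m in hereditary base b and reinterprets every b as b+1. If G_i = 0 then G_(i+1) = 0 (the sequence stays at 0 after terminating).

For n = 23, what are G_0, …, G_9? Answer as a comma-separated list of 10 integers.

23, 26, 29, 32, 35, 37, 39, 41, 43, 45

(0) 23|_5 = 4·5 + 3 ↦ 4·6 + 3|_6 = 27 ⇒ 26
(1) 26|_6 = 4·6 + 2 ↦ 4·7 + 2|_7 = 30 ⇒ 29
(2) 29|_7 = 4·7 + 1 ↦ 4·8 + 1|_8 = 33 ⇒ 32
(3) 32|_8 = 4·8 ↦ 4·9|_9 = 36 ⇒ 35
(4) 35|_9 = 3·9 + 8 ↦ 3·10 + 8|_10 = 38 ⇒ 37
(5) 37|_10 = 3·10 + 7 ↦ 3·11 + 7|_11 = 40 ⇒ 39
(6) 39|_11 = 3·11 + 6 ↦ 3·12 + 6|_12 = 42 ⇒ 41
(7) 41|_12 = 3·12 + 5 ↦ 3·13 + 5|_13 = 44 ⇒ 43
(8) 43|_13 = 3·13 + 4 ↦ 3·14 + 4|_14 = 46 ⇒ 45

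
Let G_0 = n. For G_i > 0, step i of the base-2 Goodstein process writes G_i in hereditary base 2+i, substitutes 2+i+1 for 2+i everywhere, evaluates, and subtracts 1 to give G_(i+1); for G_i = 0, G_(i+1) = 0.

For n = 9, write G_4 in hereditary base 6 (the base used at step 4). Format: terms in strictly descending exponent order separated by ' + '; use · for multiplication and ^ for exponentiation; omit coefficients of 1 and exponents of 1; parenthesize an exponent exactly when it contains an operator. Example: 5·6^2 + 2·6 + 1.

3·6^6 + 3·6^3 + 3·6^2 + 3·6 + 1

[0] 9 ≡ 2^(2 + 1) + 1 (base 2). Lift 3: 82. −1: 81.
[1] 81 ≡ 3^(3 + 1) (base 3). Lift 4: 1024. −1: 1023.
[2] 1023 ≡ 3·4^4 + 3·4^3 + 3·4^2 + 3·4 + 3 (base 4). Lift 5: 9843. −1: 9842.
[3] 9842 ≡ 3·5^5 + 3·5^3 + 3·5^2 + 3·5 + 2 (base 5). Lift 6: 140744. −1: 140743.
[4] 140743 ≡ 3·6^6 + 3·6^3 + 3·6^2 + 3·6 + 1 (base 6). Lift 7: 2471827. −1: 2471826.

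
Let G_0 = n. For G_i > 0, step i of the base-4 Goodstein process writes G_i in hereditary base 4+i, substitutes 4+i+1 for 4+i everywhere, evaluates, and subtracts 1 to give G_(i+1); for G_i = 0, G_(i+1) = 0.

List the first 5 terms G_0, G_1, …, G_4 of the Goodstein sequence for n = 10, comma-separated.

G_0 = 10. HB_4(10) = 2·4 + 2. Bump = 12. G_1 = 11.
G_1 = 11. HB_5(11) = 2·5 + 1. Bump = 13. G_2 = 12.
G_2 = 12. HB_6(12) = 2·6. Bump = 14. G_3 = 13.
G_3 = 13. HB_7(13) = 7 + 6. Bump = 14. G_4 = 13.

10, 11, 12, 13, 13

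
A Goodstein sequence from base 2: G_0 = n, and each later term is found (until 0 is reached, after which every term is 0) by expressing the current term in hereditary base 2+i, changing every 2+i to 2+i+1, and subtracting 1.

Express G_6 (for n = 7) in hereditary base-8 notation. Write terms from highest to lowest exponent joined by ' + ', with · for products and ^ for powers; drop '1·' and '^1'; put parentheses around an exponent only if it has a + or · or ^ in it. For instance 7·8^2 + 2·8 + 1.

G_0=7  [base 2] 2^2 + 2 + 1  →[2↦3]→  3^3 + 3 + 1 = 31  −1 ⇒ G_1=30
G_1=30  [base 3] 3^3 + 3  →[3↦4]→  4^4 + 4 = 260  −1 ⇒ G_2=259
G_2=259  [base 4] 4^4 + 3  →[4↦5]→  5^5 + 3 = 3128  −1 ⇒ G_3=3127
G_3=3127  [base 5] 5^5 + 2  →[5↦6]→  6^6 + 2 = 46658  −1 ⇒ G_4=46657
G_4=46657  [base 6] 6^6 + 1  →[6↦7]→  7^7 + 1 = 823544  −1 ⇒ G_5=823543
G_5=823543  [base 7] 7^7  →[7↦8]→  8^8 = 16777216  −1 ⇒ G_6=16777215
G_6=16777215  [base 8] 7·8^7 + 7·8^6 + 7·8^5 + 7·8^4 + 7·8^3 + 7·8^2 + 7·8 + 7  →[8↦9]→  7·9^7 + 7·9^6 + 7·9^5 + 7·9^4 + 7·9^3 + 7·9^2 + 7·9 + 7 = 37665880  −1 ⇒ G_7=37665879

7·8^7 + 7·8^6 + 7·8^5 + 7·8^4 + 7·8^3 + 7·8^2 + 7·8 + 7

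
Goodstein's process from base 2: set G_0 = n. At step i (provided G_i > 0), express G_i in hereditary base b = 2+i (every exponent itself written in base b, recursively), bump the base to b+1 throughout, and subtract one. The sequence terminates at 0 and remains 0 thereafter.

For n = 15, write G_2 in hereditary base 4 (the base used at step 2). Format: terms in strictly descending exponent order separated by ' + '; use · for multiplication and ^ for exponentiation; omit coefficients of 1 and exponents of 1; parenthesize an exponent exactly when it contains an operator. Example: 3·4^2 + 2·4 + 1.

4^(4 + 1) + 4^4 + 3

G_0=15  [base 2] 2^(2 + 1) + 2^2 + 2 + 1  →[2↦3]→  3^(3 + 1) + 3^3 + 3 + 1 = 112  −1 ⇒ G_1=111
G_1=111  [base 3] 3^(3 + 1) + 3^3 + 3  →[3↦4]→  4^(4 + 1) + 4^4 + 4 = 1284  −1 ⇒ G_2=1283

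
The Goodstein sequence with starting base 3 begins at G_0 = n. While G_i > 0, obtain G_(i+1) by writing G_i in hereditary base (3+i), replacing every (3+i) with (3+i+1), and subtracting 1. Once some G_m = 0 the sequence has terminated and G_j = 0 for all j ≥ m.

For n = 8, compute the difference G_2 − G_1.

1

base 3: 8 = 2·3 + 2; at 4: 2·4 + 2 = 10; next = 9
base 4: 9 = 2·4 + 1; at 5: 2·5 + 1 = 11; next = 10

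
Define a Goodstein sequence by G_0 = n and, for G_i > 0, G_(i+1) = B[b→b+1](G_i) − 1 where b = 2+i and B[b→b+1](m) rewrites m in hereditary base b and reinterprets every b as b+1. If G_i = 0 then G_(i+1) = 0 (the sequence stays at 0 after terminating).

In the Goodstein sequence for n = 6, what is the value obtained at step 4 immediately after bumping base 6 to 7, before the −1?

98040

i=0: 6 = 2^2 + 2 (b=2); 2→3: 3^3 + 3 = 30; 30−1 = 29
i=1: 29 = 3^3 + 2 (b=3); 3→4: 4^4 + 2 = 258; 258−1 = 257
i=2: 257 = 4^4 + 1 (b=4); 4→5: 5^5 + 1 = 3126; 3126−1 = 3125
i=3: 3125 = 5^5 (b=5); 5→6: 6^6 = 46656; 46656−1 = 46655
i=4: 46655 = 5·6^5 + 5·6^4 + 5·6^3 + 5·6^2 + 5·6 + 5 (b=6); 6→7: 5·7^5 + 5·7^4 + 5·7^3 + 5·7^2 + 5·7 + 5 = 98040; 98040−1 = 98039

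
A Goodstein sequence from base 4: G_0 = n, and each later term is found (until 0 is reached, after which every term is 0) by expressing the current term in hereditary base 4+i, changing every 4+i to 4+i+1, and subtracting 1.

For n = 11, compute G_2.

13

base 4: 11 = 2·4 + 3; at 5: 2·5 + 3 = 13; next = 12
base 5: 12 = 2·5 + 2; at 6: 2·6 + 2 = 14; next = 13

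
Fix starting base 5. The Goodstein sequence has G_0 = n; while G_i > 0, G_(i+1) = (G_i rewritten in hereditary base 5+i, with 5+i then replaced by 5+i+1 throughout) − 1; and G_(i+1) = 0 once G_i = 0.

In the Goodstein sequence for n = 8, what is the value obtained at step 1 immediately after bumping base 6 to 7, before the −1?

8 —HB5→ 5 + 3 —bump→ 6 + 3 = 9 —(−1)→ 8
8 —HB6→ 6 + 2 —bump→ 7 + 2 = 9 —(−1)→ 8

9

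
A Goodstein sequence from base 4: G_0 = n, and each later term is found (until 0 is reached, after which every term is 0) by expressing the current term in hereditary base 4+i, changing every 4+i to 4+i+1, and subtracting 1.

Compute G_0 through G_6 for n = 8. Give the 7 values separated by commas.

step 0: 8 = 2·4; sub 5 for 4: 2·5; = 10; G_1 = 10−1 = 9
step 1: 9 = 5 + 4; sub 6 for 5: 6 + 4; = 10; G_2 = 10−1 = 9
step 2: 9 = 6 + 3; sub 7 for 6: 7 + 3; = 10; G_3 = 10−1 = 9
step 3: 9 = 7 + 2; sub 8 for 7: 8 + 2; = 10; G_4 = 10−1 = 9
step 4: 9 = 8 + 1; sub 9 for 8: 9 + 1; = 10; G_5 = 10−1 = 9
step 5: 9 = 9; sub 10 for 9: 10; = 10; G_6 = 10−1 = 9

8, 9, 9, 9, 9, 9, 9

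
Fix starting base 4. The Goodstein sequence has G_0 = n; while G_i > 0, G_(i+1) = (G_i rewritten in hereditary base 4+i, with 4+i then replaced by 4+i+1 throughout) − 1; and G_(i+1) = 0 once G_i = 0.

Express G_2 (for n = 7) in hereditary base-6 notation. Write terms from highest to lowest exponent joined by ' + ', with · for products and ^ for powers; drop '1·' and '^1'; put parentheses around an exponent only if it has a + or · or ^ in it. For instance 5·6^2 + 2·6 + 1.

G_0 = 7. HB_4(7) = 4 + 3. Bump = 8. G_1 = 7.
G_1 = 7. HB_5(7) = 5 + 2. Bump = 8. G_2 = 7.

6 + 1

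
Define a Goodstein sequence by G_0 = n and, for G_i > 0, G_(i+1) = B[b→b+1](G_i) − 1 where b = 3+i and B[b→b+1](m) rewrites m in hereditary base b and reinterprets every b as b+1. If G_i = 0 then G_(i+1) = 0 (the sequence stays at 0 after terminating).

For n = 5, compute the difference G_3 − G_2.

0

G_0=5  [base 3] 3 + 2  →[3↦4]→  4 + 2 = 6  −1 ⇒ G_1=5
G_1=5  [base 4] 4 + 1  →[4↦5]→  5 + 1 = 6  −1 ⇒ G_2=5
G_2=5  [base 5] 5  →[5↦6]→  6 = 6  −1 ⇒ G_3=5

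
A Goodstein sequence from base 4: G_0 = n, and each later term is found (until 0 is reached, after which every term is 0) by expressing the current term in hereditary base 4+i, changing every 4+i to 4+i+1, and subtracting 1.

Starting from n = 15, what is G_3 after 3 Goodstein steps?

21

G_0=15  [base 4] 3·4 + 3  →[4↦5]→  3·5 + 3 = 18  −1 ⇒ G_1=17
G_1=17  [base 5] 3·5 + 2  →[5↦6]→  3·6 + 2 = 20  −1 ⇒ G_2=19
G_2=19  [base 6] 3·6 + 1  →[6↦7]→  3·7 + 1 = 22  −1 ⇒ G_3=21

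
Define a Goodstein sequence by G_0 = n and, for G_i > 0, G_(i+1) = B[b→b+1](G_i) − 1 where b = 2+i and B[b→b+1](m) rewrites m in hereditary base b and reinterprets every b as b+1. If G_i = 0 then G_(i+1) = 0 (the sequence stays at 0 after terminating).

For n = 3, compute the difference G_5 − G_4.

base 2: 3 = 2 + 1; at 3: 3 + 1 = 4; next = 3
base 3: 3 = 3; at 4: 4 = 4; next = 3
base 4: 3 = 3; at 5: 3 = 3; next = 2
base 5: 2 = 2; at 6: 2 = 2; next = 1
base 6: 1 = 1; at 7: 1 = 1; next = 0

-1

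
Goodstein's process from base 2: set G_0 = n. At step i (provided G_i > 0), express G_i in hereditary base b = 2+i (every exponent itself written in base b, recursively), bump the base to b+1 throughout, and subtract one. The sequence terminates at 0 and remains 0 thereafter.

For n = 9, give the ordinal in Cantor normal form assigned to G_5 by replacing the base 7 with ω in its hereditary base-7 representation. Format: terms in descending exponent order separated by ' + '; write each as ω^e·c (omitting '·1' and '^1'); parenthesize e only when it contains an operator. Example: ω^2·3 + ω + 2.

ω^ω·3 + ω^3·3 + ω^2·3 + ω·3

step 0: 9 = 2^(2 + 1) + 1; sub 3 for 2: 3^(3 + 1) + 1; = 82; G_1 = 82−1 = 81
step 1: 81 = 3^(3 + 1); sub 4 for 3: 4^(4 + 1); = 1024; G_2 = 1024−1 = 1023
step 2: 1023 = 3·4^4 + 3·4^3 + 3·4^2 + 3·4 + 3; sub 5 for 4: 3·5^5 + 3·5^3 + 3·5^2 + 3·5 + 3; = 9843; G_3 = 9843−1 = 9842
step 3: 9842 = 3·5^5 + 3·5^3 + 3·5^2 + 3·5 + 2; sub 6 for 5: 3·6^6 + 3·6^3 + 3·6^2 + 3·6 + 2; = 140744; G_4 = 140744−1 = 140743
step 4: 140743 = 3·6^6 + 3·6^3 + 3·6^2 + 3·6 + 1; sub 7 for 6: 3·7^7 + 3·7^3 + 3·7^2 + 3·7 + 1; = 2471827; G_5 = 2471827−1 = 2471826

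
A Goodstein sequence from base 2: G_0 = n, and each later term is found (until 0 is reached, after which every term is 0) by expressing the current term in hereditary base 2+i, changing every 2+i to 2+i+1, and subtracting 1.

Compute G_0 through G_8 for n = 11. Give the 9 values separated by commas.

base 2: 11 = 2^(2 + 1) + 2 + 1; at 3: 3^(3 + 1) + 3 + 1 = 85; next = 84
base 3: 84 = 3^(3 + 1) + 3; at 4: 4^(4 + 1) + 4 = 1028; next = 1027
base 4: 1027 = 4^(4 + 1) + 3; at 5: 5^(5 + 1) + 3 = 15628; next = 15627
base 5: 15627 = 5^(5 + 1) + 2; at 6: 6^(6 + 1) + 2 = 279938; next = 279937
base 6: 279937 = 6^(6 + 1) + 1; at 7: 7^(7 + 1) + 1 = 5764802; next = 5764801
base 7: 5764801 = 7^(7 + 1); at 8: 8^(8 + 1) = 134217728; next = 134217727
base 8: 134217727 = 7·8^8 + 7·8^7 + 7·8^6 + 7·8^5 + 7·8^4 + 7·8^3 + 7·8^2 + 7·8 + 7; at 9: 7·9^9 + 7·9^7 + 7·9^6 + 7·9^5 + 7·9^4 + 7·9^3 + 7·9^2 + 7·9 + 7 = 2749609303; next = 2749609302
base 9: 2749609302 = 7·9^9 + 7·9^7 + 7·9^6 + 7·9^5 + 7·9^4 + 7·9^3 + 7·9^2 + 7·9 + 6; at 10: 7·10^10 + 7·10^7 + 7·10^6 + 7·10^5 + 7·10^4 + 7·10^3 + 7·10^2 + 7·10 + 6 = 70077777776; next = 70077777775

11, 84, 1027, 15627, 279937, 5764801, 134217727, 2749609302, 70077777775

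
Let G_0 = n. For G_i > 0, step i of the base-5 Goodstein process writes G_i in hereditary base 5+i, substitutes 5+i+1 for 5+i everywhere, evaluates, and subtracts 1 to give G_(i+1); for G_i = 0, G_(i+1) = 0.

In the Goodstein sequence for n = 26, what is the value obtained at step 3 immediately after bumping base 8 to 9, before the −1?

59

G_0 = 26. HB_5(26) = 5^2 + 1. Bump = 37. G_1 = 36.
G_1 = 36. HB_6(36) = 6^2. Bump = 49. G_2 = 48.
G_2 = 48. HB_7(48) = 6·7 + 6. Bump = 54. G_3 = 53.
G_3 = 53. HB_8(53) = 6·8 + 5. Bump = 59. G_4 = 58.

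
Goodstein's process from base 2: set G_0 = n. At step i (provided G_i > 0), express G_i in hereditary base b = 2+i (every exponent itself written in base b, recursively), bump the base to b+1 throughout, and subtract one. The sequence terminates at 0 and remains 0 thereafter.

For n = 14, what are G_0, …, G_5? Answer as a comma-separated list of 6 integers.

14 —HB2→ 2^(2 + 1) + 2^2 + 2 —bump→ 3^(3 + 1) + 3^3 + 3 = 111 —(−1)→ 110
110 —HB3→ 3^(3 + 1) + 3^3 + 2 —bump→ 4^(4 + 1) + 4^4 + 2 = 1282 —(−1)→ 1281
1281 —HB4→ 4^(4 + 1) + 4^4 + 1 —bump→ 5^(5 + 1) + 5^5 + 1 = 18751 —(−1)→ 18750
18750 —HB5→ 5^(5 + 1) + 5^5 —bump→ 6^(6 + 1) + 6^6 = 326592 —(−1)→ 326591
326591 —HB6→ 6^(6 + 1) + 5·6^5 + 5·6^4 + 5·6^3 + 5·6^2 + 5·6 + 5 —bump→ 7^(7 + 1) + 5·7^5 + 5·7^4 + 5·7^3 + 5·7^2 + 5·7 + 5 = 5862841 —(−1)→ 5862840

14, 110, 1281, 18750, 326591, 5862840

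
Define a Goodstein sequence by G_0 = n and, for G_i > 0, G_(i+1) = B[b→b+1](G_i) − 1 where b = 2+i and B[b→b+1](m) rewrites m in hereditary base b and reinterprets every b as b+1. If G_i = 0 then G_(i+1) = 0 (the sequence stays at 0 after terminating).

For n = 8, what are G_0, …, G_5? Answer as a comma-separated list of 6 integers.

(0) 8|_2 = 2^(2 + 1) ↦ 3^(3 + 1)|_3 = 81 ⇒ 80
(1) 80|_3 = 2·3^3 + 2·3^2 + 2·3 + 2 ↦ 2·4^4 + 2·4^2 + 2·4 + 2|_4 = 554 ⇒ 553
(2) 553|_4 = 2·4^4 + 2·4^2 + 2·4 + 1 ↦ 2·5^5 + 2·5^2 + 2·5 + 1|_5 = 6311 ⇒ 6310
(3) 6310|_5 = 2·5^5 + 2·5^2 + 2·5 ↦ 2·6^6 + 2·6^2 + 2·6|_6 = 93396 ⇒ 93395
(4) 93395|_6 = 2·6^6 + 2·6^2 + 6 + 5 ↦ 2·7^7 + 2·7^2 + 7 + 5|_7 = 1647196 ⇒ 1647195

8, 80, 553, 6310, 93395, 1647195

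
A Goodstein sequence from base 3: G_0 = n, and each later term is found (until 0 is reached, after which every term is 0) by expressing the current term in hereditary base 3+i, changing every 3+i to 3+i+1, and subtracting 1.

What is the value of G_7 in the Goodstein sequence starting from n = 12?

75

G_0=12  [base 3] 3^2 + 3  →[3↦4]→  4^2 + 4 = 20  −1 ⇒ G_1=19
G_1=19  [base 4] 4^2 + 3  →[4↦5]→  5^2 + 3 = 28  −1 ⇒ G_2=27
G_2=27  [base 5] 5^2 + 2  →[5↦6]→  6^2 + 2 = 38  −1 ⇒ G_3=37
G_3=37  [base 6] 6^2 + 1  →[6↦7]→  7^2 + 1 = 50  −1 ⇒ G_4=49
G_4=49  [base 7] 7^2  →[7↦8]→  8^2 = 64  −1 ⇒ G_5=63
G_5=63  [base 8] 7·8 + 7  →[8↦9]→  7·9 + 7 = 70  −1 ⇒ G_6=69
G_6=69  [base 9] 7·9 + 6  →[9↦10]→  7·10 + 6 = 76  −1 ⇒ G_7=75
G_7=75  [base 10] 7·10 + 5  →[10↦11]→  7·11 + 5 = 82  −1 ⇒ G_8=81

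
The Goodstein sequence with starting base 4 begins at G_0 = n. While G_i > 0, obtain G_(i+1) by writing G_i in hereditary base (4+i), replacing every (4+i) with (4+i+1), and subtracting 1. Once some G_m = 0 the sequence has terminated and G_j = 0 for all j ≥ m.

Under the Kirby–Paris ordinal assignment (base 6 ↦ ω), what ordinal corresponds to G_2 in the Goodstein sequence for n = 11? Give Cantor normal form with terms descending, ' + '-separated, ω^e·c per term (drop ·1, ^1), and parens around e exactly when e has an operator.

ω·2 + 1

G_0=11  [base 4] 2·4 + 3  →[4↦5]→  2·5 + 3 = 13  −1 ⇒ G_1=12
G_1=12  [base 5] 2·5 + 2  →[5↦6]→  2·6 + 2 = 14  −1 ⇒ G_2=13
G_2=13  [base 6] 2·6 + 1  →[6↦7]→  2·7 + 1 = 15  −1 ⇒ G_3=14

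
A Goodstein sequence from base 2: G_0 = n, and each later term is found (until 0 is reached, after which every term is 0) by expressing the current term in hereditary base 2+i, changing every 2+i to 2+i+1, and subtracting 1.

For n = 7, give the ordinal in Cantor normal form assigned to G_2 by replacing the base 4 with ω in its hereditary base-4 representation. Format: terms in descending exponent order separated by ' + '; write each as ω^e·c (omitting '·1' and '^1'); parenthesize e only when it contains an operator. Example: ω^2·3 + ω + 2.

i=0: 7 = 2^2 + 2 + 1 (b=2); 2→3: 3^3 + 3 + 1 = 31; 31−1 = 30
i=1: 30 = 3^3 + 3 (b=3); 3→4: 4^4 + 4 = 260; 260−1 = 259
i=2: 259 = 4^4 + 3 (b=4); 4→5: 5^5 + 3 = 3128; 3128−1 = 3127

ω^ω + 3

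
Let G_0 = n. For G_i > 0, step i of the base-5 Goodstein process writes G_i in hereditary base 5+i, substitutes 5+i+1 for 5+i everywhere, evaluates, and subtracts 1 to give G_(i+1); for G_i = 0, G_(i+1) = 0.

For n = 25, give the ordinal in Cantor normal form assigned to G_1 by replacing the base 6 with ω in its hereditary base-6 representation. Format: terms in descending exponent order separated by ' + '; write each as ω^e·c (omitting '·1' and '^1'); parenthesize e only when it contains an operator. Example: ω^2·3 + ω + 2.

G_0=25  [base 5] 5^2  →[5↦6]→  6^2 = 36  −1 ⇒ G_1=35
G_1=35  [base 6] 5·6 + 5  →[6↦7]→  5·7 + 5 = 40  −1 ⇒ G_2=39

ω·5 + 5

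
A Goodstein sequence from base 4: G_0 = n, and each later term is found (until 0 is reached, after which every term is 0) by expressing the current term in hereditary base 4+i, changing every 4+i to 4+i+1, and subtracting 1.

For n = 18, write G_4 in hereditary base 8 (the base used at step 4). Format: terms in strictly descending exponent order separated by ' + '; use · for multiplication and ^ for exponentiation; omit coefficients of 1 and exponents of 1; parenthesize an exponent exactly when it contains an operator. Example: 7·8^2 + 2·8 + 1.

6·8 + 5

G_0=18  [base 4] 4^2 + 2  →[4↦5]→  5^2 + 2 = 27  −1 ⇒ G_1=26
G_1=26  [base 5] 5^2 + 1  →[5↦6]→  6^2 + 1 = 37  −1 ⇒ G_2=36
G_2=36  [base 6] 6^2  →[6↦7]→  7^2 = 49  −1 ⇒ G_3=48
G_3=48  [base 7] 6·7 + 6  →[7↦8]→  6·8 + 6 = 54  −1 ⇒ G_4=53
G_4=53  [base 8] 6·8 + 5  →[8↦9]→  6·9 + 5 = 59  −1 ⇒ G_5=58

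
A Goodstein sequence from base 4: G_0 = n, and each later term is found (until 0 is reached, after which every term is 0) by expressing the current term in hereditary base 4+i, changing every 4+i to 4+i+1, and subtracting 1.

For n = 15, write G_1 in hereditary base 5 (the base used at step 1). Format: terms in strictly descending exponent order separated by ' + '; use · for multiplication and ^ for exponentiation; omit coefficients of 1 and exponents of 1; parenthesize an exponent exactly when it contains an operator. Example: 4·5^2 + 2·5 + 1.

3·5 + 2

base 4: 15 = 3·4 + 3; at 5: 3·5 + 3 = 18; next = 17
base 5: 17 = 3·5 + 2; at 6: 3·6 + 2 = 20; next = 19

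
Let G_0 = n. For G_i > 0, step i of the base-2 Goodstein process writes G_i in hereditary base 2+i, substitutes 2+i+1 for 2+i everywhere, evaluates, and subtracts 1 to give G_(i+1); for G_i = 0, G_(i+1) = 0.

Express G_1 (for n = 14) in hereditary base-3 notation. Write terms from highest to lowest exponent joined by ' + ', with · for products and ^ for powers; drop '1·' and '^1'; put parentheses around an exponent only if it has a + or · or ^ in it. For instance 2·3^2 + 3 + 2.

3^(3 + 1) + 3^3 + 2

step 0: 14 = 2^(2 + 1) + 2^2 + 2; sub 3 for 2: 3^(3 + 1) + 3^3 + 3; = 111; G_1 = 111−1 = 110
step 1: 110 = 3^(3 + 1) + 3^3 + 2; sub 4 for 3: 4^(4 + 1) + 4^4 + 2; = 1282; G_2 = 1282−1 = 1281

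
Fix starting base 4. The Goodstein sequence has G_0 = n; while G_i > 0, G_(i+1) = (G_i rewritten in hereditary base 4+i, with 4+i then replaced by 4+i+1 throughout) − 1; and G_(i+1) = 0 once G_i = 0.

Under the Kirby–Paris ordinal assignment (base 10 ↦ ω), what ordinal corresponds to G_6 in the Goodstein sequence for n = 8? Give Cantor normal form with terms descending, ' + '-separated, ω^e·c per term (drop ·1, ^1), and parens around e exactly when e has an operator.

9

(0) 8|_4 = 2·4 ↦ 2·5|_5 = 10 ⇒ 9
(1) 9|_5 = 5 + 4 ↦ 6 + 4|_6 = 10 ⇒ 9
(2) 9|_6 = 6 + 3 ↦ 7 + 3|_7 = 10 ⇒ 9
(3) 9|_7 = 7 + 2 ↦ 8 + 2|_8 = 10 ⇒ 9
(4) 9|_8 = 8 + 1 ↦ 9 + 1|_9 = 10 ⇒ 9
(5) 9|_9 = 9 ↦ 10|_10 = 10 ⇒ 9
(6) 9|_10 = 9 ↦ 9|_11 = 9 ⇒ 8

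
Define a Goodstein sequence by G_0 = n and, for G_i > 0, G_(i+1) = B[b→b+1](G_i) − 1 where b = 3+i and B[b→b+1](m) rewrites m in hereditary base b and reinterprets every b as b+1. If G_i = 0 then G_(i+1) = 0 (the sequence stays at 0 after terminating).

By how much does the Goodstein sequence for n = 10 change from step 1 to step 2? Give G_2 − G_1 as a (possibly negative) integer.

[0] 10 ≡ 3^2 + 1 (base 3). Lift 4: 17. −1: 16.
[1] 16 ≡ 4^2 (base 4). Lift 5: 25. −1: 24.

8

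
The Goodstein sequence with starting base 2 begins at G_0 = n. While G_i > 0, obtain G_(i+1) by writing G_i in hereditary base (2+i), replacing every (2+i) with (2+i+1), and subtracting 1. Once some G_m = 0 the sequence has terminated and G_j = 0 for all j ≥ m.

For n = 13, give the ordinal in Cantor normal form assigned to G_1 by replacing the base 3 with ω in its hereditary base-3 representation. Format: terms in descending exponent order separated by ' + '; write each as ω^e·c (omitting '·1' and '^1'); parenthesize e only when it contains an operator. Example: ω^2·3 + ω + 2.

ω^(ω + 1) + ω^ω

13 —HB2→ 2^(2 + 1) + 2^2 + 1 —bump→ 3^(3 + 1) + 3^3 + 1 = 109 —(−1)→ 108
108 —HB3→ 3^(3 + 1) + 3^3 —bump→ 4^(4 + 1) + 4^4 = 1280 —(−1)→ 1279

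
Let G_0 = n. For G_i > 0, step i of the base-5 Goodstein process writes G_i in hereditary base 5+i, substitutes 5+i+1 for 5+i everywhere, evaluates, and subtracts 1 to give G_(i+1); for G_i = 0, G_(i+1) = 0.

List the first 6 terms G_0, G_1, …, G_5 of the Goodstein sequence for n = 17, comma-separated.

G_0=17  [base 5] 3·5 + 2  →[5↦6]→  3·6 + 2 = 20  −1 ⇒ G_1=19
G_1=19  [base 6] 3·6 + 1  →[6↦7]→  3·7 + 1 = 22  −1 ⇒ G_2=21
G_2=21  [base 7] 3·7  →[7↦8]→  3·8 = 24  −1 ⇒ G_3=23
G_3=23  [base 8] 2·8 + 7  →[8↦9]→  2·9 + 7 = 25  −1 ⇒ G_4=24
G_4=24  [base 9] 2·9 + 6  →[9↦10]→  2·10 + 6 = 26  −1 ⇒ G_5=25

17, 19, 21, 23, 24, 25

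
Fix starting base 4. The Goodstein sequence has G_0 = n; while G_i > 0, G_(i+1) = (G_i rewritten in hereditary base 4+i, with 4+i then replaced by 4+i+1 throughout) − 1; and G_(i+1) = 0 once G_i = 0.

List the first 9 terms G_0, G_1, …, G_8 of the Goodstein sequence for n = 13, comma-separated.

13, 15, 17, 18, 19, 20, 21, 22, 23

(0) 13|_4 = 3·4 + 1 ↦ 3·5 + 1|_5 = 16 ⇒ 15
(1) 15|_5 = 3·5 ↦ 3·6|_6 = 18 ⇒ 17
(2) 17|_6 = 2·6 + 5 ↦ 2·7 + 5|_7 = 19 ⇒ 18
(3) 18|_7 = 2·7 + 4 ↦ 2·8 + 4|_8 = 20 ⇒ 19
(4) 19|_8 = 2·8 + 3 ↦ 2·9 + 3|_9 = 21 ⇒ 20
(5) 20|_9 = 2·9 + 2 ↦ 2·10 + 2|_10 = 22 ⇒ 21
(6) 21|_10 = 2·10 + 1 ↦ 2·11 + 1|_11 = 23 ⇒ 22
(7) 22|_11 = 2·11 ↦ 2·12|_12 = 24 ⇒ 23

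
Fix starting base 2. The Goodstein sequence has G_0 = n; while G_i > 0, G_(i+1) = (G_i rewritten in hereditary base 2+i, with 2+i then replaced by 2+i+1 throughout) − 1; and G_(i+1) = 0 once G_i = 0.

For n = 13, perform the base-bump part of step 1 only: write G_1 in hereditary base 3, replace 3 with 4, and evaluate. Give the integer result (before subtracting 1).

1280

13 —HB2→ 2^(2 + 1) + 2^2 + 1 —bump→ 3^(3 + 1) + 3^3 + 1 = 109 —(−1)→ 108
108 —HB3→ 3^(3 + 1) + 3^3 —bump→ 4^(4 + 1) + 4^4 = 1280 —(−1)→ 1279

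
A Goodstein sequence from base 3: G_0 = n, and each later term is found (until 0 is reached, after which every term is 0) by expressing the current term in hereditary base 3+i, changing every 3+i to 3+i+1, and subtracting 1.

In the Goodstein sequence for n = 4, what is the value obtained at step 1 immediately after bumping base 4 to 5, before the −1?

5

[0] 4 ≡ 3 + 1 (base 3). Lift 4: 5. −1: 4.
[1] 4 ≡ 4 (base 4). Lift 5: 5. −1: 4.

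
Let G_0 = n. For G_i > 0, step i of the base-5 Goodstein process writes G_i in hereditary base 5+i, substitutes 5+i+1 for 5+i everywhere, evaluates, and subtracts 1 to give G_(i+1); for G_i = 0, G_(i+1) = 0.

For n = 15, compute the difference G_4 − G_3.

1

i=0: 15 = 3·5 (b=5); 5→6: 3·6 = 18; 18−1 = 17
i=1: 17 = 2·6 + 5 (b=6); 6→7: 2·7 + 5 = 19; 19−1 = 18
i=2: 18 = 2·7 + 4 (b=7); 7→8: 2·8 + 4 = 20; 20−1 = 19
i=3: 19 = 2·8 + 3 (b=8); 8→9: 2·9 + 3 = 21; 21−1 = 20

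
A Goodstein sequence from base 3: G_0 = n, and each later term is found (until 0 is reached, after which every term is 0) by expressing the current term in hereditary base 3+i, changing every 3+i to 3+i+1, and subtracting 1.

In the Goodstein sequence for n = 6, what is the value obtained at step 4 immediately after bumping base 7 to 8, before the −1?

[0] 6 ≡ 2·3 (base 3). Lift 4: 8. −1: 7.
[1] 7 ≡ 4 + 3 (base 4). Lift 5: 8. −1: 7.
[2] 7 ≡ 5 + 2 (base 5). Lift 6: 8. −1: 7.
[3] 7 ≡ 6 + 1 (base 6). Lift 7: 8. −1: 7.
[4] 7 ≡ 7 (base 7). Lift 8: 8. −1: 7.

8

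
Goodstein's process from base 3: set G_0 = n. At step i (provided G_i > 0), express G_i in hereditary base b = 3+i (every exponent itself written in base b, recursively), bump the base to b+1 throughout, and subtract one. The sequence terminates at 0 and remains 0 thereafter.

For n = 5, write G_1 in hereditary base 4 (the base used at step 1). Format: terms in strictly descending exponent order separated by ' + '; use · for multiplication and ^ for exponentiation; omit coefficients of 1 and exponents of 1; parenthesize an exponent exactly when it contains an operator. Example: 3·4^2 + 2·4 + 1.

4 + 1

[0] 5 ≡ 3 + 2 (base 3). Lift 4: 6. −1: 5.
[1] 5 ≡ 4 + 1 (base 4). Lift 5: 6. −1: 5.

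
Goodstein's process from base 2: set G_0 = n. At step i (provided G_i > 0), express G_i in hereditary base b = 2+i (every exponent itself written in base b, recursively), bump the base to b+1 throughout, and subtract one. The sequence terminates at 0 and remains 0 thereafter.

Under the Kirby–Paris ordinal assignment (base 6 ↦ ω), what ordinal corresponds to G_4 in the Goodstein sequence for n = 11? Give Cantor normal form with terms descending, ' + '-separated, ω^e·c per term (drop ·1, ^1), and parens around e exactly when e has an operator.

ω^(ω + 1) + 1

[0] 11 ≡ 2^(2 + 1) + 2 + 1 (base 2). Lift 3: 85. −1: 84.
[1] 84 ≡ 3^(3 + 1) + 3 (base 3). Lift 4: 1028. −1: 1027.
[2] 1027 ≡ 4^(4 + 1) + 3 (base 4). Lift 5: 15628. −1: 15627.
[3] 15627 ≡ 5^(5 + 1) + 2 (base 5). Lift 6: 279938. −1: 279937.
[4] 279937 ≡ 6^(6 + 1) + 1 (base 6). Lift 7: 5764802. −1: 5764801.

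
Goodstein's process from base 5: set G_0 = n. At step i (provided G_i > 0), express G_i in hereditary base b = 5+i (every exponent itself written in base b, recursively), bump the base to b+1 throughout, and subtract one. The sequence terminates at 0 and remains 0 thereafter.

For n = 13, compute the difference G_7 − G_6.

0

G_0=13  [base 5] 2·5 + 3  →[5↦6]→  2·6 + 3 = 15  −1 ⇒ G_1=14
G_1=14  [base 6] 2·6 + 2  →[6↦7]→  2·7 + 2 = 16  −1 ⇒ G_2=15
G_2=15  [base 7] 2·7 + 1  →[7↦8]→  2·8 + 1 = 17  −1 ⇒ G_3=16
G_3=16  [base 8] 2·8  →[8↦9]→  2·9 = 18  −1 ⇒ G_4=17
G_4=17  [base 9] 9 + 8  →[9↦10]→  10 + 8 = 18  −1 ⇒ G_5=17
G_5=17  [base 10] 10 + 7  →[10↦11]→  11 + 7 = 18  −1 ⇒ G_6=17
G_6=17  [base 11] 11 + 6  →[11↦12]→  12 + 6 = 18  −1 ⇒ G_7=17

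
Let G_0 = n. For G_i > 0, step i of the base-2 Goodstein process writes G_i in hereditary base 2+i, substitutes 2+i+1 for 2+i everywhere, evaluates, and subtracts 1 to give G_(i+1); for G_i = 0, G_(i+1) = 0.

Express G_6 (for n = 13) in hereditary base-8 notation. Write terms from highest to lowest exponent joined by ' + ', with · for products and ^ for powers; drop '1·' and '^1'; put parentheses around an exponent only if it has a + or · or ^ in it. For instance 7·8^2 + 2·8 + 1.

8^(8 + 1) + 3·8^3 + 3·8^2 + 2·8 + 7

step 0: 13 = 2^(2 + 1) + 2^2 + 1; sub 3 for 2: 3^(3 + 1) + 3^3 + 1; = 109; G_1 = 109−1 = 108
step 1: 108 = 3^(3 + 1) + 3^3; sub 4 for 3: 4^(4 + 1) + 4^4; = 1280; G_2 = 1280−1 = 1279
step 2: 1279 = 4^(4 + 1) + 3·4^3 + 3·4^2 + 3·4 + 3; sub 5 for 4: 5^(5 + 1) + 3·5^3 + 3·5^2 + 3·5 + 3; = 16093; G_3 = 16093−1 = 16092
step 3: 16092 = 5^(5 + 1) + 3·5^3 + 3·5^2 + 3·5 + 2; sub 6 for 5: 6^(6 + 1) + 3·6^3 + 3·6^2 + 3·6 + 2; = 280712; G_4 = 280712−1 = 280711
step 4: 280711 = 6^(6 + 1) + 3·6^3 + 3·6^2 + 3·6 + 1; sub 7 for 6: 7^(7 + 1) + 3·7^3 + 3·7^2 + 3·7 + 1; = 5765999; G_5 = 5765999−1 = 5765998
step 5: 5765998 = 7^(7 + 1) + 3·7^3 + 3·7^2 + 3·7; sub 8 for 7: 8^(8 + 1) + 3·8^3 + 3·8^2 + 3·8; = 134219480; G_6 = 134219480−1 = 134219479
step 6: 134219479 = 8^(8 + 1) + 3·8^3 + 3·8^2 + 2·8 + 7; sub 9 for 8: 9^(9 + 1) + 3·9^3 + 3·9^2 + 2·9 + 7; = 3486786856; G_7 = 3486786856−1 = 3486786855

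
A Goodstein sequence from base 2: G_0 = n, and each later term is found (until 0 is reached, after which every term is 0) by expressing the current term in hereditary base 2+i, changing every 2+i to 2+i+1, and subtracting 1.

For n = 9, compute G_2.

step 0: 9 = 2^(2 + 1) + 1; sub 3 for 2: 3^(3 + 1) + 1; = 82; G_1 = 82−1 = 81
step 1: 81 = 3^(3 + 1); sub 4 for 3: 4^(4 + 1); = 1024; G_2 = 1024−1 = 1023
step 2: 1023 = 3·4^4 + 3·4^3 + 3·4^2 + 3·4 + 3; sub 5 for 4: 3·5^5 + 3·5^3 + 3·5^2 + 3·5 + 3; = 9843; G_3 = 9843−1 = 9842

1023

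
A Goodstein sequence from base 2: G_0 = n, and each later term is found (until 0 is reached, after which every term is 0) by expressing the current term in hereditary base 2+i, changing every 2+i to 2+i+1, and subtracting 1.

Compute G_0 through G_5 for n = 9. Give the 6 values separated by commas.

base 2: 9 = 2^(2 + 1) + 1; at 3: 3^(3 + 1) + 1 = 82; next = 81
base 3: 81 = 3^(3 + 1); at 4: 4^(4 + 1) = 1024; next = 1023
base 4: 1023 = 3·4^4 + 3·4^3 + 3·4^2 + 3·4 + 3; at 5: 3·5^5 + 3·5^3 + 3·5^2 + 3·5 + 3 = 9843; next = 9842
base 5: 9842 = 3·5^5 + 3·5^3 + 3·5^2 + 3·5 + 2; at 6: 3·6^6 + 3·6^3 + 3·6^2 + 3·6 + 2 = 140744; next = 140743
base 6: 140743 = 3·6^6 + 3·6^3 + 3·6^2 + 3·6 + 1; at 7: 3·7^7 + 3·7^3 + 3·7^2 + 3·7 + 1 = 2471827; next = 2471826

9, 81, 1023, 9842, 140743, 2471826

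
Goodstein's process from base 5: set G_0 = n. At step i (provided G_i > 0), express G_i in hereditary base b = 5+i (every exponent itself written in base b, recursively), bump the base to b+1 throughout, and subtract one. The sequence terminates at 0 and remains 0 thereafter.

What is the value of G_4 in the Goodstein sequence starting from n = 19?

(0) 19|_5 = 3·5 + 4 ↦ 3·6 + 4|_6 = 22 ⇒ 21
(1) 21|_6 = 3·6 + 3 ↦ 3·7 + 3|_7 = 24 ⇒ 23
(2) 23|_7 = 3·7 + 2 ↦ 3·8 + 2|_8 = 26 ⇒ 25
(3) 25|_8 = 3·8 + 1 ↦ 3·9 + 1|_9 = 28 ⇒ 27
(4) 27|_9 = 3·9 ↦ 3·10|_10 = 30 ⇒ 29

27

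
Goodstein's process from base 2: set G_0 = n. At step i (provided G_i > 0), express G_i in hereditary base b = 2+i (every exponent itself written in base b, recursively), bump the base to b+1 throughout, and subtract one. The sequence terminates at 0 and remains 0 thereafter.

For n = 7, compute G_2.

G_0 = 7. HB_2(7) = 2^2 + 2 + 1. Bump = 31. G_1 = 30.
G_1 = 30. HB_3(30) = 3^3 + 3. Bump = 260. G_2 = 259.

259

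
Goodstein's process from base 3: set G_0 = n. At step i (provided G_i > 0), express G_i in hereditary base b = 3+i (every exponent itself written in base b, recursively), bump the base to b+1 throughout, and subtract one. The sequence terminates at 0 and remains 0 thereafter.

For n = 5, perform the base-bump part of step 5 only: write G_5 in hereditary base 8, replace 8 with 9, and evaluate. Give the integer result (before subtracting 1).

step 0: 5 = 3 + 2; sub 4 for 3: 4 + 2; = 6; G_1 = 6−1 = 5
step 1: 5 = 4 + 1; sub 5 for 4: 5 + 1; = 6; G_2 = 6−1 = 5
step 2: 5 = 5; sub 6 for 5: 6; = 6; G_3 = 6−1 = 5
step 3: 5 = 5; sub 7 for 6: 5; = 5; G_4 = 5−1 = 4
step 4: 4 = 4; sub 8 for 7: 4; = 4; G_5 = 4−1 = 3
step 5: 3 = 3; sub 9 for 8: 3; = 3; G_6 = 3−1 = 2

3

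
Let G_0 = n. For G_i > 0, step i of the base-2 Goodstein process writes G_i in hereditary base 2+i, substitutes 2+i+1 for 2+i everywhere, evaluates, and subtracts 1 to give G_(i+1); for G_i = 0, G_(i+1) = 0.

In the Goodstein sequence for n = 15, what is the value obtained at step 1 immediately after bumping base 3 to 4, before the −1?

1284

i=0: 15 = 2^(2 + 1) + 2^2 + 2 + 1 (b=2); 2→3: 3^(3 + 1) + 3^3 + 3 + 1 = 112; 112−1 = 111
i=1: 111 = 3^(3 + 1) + 3^3 + 3 (b=3); 3→4: 4^(4 + 1) + 4^4 + 4 = 1284; 1284−1 = 1283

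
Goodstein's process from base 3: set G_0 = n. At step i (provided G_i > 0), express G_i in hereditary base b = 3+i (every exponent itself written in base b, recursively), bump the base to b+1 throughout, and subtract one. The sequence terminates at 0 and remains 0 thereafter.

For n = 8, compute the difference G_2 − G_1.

8 —HB3→ 2·3 + 2 —bump→ 2·4 + 2 = 10 —(−1)→ 9
9 —HB4→ 2·4 + 1 —bump→ 2·5 + 1 = 11 —(−1)→ 10

1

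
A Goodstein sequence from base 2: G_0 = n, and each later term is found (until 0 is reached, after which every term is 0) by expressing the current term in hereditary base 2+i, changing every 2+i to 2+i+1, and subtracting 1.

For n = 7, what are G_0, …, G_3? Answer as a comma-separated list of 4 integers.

base 2: 7 = 2^2 + 2 + 1; at 3: 3^3 + 3 + 1 = 31; next = 30
base 3: 30 = 3^3 + 3; at 4: 4^4 + 4 = 260; next = 259
base 4: 259 = 4^4 + 3; at 5: 5^5 + 3 = 3128; next = 3127

7, 30, 259, 3127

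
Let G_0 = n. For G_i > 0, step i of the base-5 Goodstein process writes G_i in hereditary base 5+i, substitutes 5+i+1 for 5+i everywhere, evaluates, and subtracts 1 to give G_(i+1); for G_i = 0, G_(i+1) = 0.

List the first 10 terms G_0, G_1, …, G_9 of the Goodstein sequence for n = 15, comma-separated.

(0) 15|_5 = 3·5 ↦ 3·6|_6 = 18 ⇒ 17
(1) 17|_6 = 2·6 + 5 ↦ 2·7 + 5|_7 = 19 ⇒ 18
(2) 18|_7 = 2·7 + 4 ↦ 2·8 + 4|_8 = 20 ⇒ 19
(3) 19|_8 = 2·8 + 3 ↦ 2·9 + 3|_9 = 21 ⇒ 20
(4) 20|_9 = 2·9 + 2 ↦ 2·10 + 2|_10 = 22 ⇒ 21
(5) 21|_10 = 2·10 + 1 ↦ 2·11 + 1|_11 = 23 ⇒ 22
(6) 22|_11 = 2·11 ↦ 2·12|_12 = 24 ⇒ 23
(7) 23|_12 = 12 + 11 ↦ 13 + 11|_13 = 24 ⇒ 23
(8) 23|_13 = 13 + 10 ↦ 14 + 10|_14 = 24 ⇒ 23

15, 17, 18, 19, 20, 21, 22, 23, 23, 23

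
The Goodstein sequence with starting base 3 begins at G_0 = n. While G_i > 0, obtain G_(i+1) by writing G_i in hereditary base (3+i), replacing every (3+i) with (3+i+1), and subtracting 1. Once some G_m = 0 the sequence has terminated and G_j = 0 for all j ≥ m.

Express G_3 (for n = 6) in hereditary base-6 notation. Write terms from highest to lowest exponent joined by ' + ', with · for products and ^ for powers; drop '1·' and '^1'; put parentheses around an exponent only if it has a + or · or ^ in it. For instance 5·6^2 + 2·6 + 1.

[0] 6 ≡ 2·3 (base 3). Lift 4: 8. −1: 7.
[1] 7 ≡ 4 + 3 (base 4). Lift 5: 8. −1: 7.
[2] 7 ≡ 5 + 2 (base 5). Lift 6: 8. −1: 7.
[3] 7 ≡ 6 + 1 (base 6). Lift 7: 8. −1: 7.

6 + 1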